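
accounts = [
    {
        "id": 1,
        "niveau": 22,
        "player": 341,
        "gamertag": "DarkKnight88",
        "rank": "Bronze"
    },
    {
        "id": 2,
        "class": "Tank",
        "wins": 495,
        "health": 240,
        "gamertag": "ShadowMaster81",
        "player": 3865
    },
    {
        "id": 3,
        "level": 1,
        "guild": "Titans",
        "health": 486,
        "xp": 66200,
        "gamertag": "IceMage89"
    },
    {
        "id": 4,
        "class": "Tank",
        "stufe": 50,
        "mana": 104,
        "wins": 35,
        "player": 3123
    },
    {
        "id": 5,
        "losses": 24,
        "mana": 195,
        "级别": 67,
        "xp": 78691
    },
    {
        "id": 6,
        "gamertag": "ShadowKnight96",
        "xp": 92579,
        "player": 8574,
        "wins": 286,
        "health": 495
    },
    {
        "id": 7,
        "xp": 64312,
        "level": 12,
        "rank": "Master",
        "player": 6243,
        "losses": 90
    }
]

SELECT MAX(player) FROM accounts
8574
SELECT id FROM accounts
[1, 2, 3, 4, 5, 6, 7]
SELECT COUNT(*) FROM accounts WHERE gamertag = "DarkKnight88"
1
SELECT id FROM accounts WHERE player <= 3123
[1, 4]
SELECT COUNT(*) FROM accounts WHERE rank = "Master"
1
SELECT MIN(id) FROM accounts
1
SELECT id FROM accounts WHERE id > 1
[2, 3, 4, 5, 6, 7]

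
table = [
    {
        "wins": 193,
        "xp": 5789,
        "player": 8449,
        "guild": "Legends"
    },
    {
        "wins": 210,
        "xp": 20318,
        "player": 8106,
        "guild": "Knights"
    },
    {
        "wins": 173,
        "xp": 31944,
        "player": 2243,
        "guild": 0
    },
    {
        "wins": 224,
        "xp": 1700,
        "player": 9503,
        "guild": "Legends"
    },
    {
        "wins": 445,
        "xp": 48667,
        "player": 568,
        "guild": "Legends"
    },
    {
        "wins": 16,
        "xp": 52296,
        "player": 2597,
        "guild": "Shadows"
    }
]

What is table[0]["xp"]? 5789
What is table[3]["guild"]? "Legends"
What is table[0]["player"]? 8449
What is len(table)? 6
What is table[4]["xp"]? 48667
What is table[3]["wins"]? 224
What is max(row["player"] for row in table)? 9503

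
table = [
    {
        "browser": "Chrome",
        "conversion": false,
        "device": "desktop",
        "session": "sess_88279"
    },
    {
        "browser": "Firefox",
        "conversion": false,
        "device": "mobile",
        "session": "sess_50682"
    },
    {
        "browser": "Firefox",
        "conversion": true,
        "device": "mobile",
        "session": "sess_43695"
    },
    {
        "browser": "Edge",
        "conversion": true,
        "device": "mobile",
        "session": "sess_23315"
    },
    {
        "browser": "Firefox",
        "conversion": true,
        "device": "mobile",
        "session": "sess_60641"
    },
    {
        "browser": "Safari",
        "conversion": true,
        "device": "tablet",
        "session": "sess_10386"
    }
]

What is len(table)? 6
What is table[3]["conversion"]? True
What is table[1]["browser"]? "Firefox"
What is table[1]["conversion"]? False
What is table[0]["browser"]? "Chrome"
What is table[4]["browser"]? "Firefox"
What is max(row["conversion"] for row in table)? True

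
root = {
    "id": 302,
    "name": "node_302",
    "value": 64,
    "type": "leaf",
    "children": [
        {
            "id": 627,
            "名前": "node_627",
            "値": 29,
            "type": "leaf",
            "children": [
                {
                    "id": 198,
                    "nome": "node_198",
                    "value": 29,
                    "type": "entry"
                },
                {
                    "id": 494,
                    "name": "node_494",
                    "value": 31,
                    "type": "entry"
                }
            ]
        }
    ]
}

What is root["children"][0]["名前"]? "node_627"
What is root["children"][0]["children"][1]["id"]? 494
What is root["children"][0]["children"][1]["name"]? "node_494"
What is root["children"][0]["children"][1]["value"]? 31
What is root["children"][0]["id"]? 627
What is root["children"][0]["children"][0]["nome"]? "node_198"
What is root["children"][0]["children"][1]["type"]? "entry"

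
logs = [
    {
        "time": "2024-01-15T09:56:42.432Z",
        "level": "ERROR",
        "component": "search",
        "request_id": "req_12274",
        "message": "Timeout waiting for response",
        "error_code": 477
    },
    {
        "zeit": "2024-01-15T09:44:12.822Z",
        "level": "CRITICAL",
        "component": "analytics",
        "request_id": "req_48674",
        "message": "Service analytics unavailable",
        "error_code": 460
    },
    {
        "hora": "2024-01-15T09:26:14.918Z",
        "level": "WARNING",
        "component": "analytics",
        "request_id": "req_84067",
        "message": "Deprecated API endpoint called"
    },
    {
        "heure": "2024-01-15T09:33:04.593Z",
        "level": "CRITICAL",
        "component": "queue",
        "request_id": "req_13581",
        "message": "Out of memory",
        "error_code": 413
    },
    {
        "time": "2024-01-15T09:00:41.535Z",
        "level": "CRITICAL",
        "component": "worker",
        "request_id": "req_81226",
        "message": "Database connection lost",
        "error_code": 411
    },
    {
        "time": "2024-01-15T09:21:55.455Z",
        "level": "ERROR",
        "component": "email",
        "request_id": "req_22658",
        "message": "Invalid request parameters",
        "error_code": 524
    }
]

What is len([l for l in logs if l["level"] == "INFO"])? 0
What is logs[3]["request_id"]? "req_13581"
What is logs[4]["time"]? "2024-01-15T09:00:41.535Z"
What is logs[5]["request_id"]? "req_22658"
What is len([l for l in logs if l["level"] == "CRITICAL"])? 3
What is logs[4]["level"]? "CRITICAL"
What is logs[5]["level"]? "ERROR"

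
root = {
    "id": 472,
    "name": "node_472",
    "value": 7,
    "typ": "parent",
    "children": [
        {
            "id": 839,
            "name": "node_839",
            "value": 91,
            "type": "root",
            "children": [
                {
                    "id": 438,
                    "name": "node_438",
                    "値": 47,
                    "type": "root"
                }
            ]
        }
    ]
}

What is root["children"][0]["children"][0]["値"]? 47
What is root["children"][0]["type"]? "root"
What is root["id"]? 472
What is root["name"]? "node_472"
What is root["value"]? 7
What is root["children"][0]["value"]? 91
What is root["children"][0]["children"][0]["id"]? 438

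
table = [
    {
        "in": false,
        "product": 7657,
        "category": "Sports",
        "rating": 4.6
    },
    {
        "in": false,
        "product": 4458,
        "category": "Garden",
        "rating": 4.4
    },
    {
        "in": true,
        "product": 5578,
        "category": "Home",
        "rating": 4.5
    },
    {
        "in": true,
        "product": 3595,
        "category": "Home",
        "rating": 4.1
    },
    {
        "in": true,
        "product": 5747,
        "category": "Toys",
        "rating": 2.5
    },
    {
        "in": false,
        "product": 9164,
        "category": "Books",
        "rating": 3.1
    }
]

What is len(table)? 6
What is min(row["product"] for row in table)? 3595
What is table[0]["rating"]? 4.6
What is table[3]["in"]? True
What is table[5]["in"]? False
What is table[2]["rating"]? 4.5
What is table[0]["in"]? False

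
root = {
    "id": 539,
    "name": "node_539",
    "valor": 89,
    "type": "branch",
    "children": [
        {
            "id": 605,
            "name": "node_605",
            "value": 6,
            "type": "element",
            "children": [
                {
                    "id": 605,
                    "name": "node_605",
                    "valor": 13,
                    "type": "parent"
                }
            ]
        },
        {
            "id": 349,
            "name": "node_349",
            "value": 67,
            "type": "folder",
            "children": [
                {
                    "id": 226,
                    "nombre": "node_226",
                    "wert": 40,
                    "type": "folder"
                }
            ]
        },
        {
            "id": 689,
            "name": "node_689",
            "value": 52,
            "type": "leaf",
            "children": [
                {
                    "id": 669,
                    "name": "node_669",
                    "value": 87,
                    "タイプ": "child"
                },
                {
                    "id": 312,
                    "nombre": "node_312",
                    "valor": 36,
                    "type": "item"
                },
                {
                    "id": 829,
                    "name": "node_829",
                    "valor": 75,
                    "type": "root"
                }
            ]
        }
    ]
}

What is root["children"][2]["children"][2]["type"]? "root"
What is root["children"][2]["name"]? "node_689"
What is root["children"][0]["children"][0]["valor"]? 13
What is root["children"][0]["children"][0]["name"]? "node_605"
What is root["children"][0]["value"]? 6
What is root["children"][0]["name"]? "node_605"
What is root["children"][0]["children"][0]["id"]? 605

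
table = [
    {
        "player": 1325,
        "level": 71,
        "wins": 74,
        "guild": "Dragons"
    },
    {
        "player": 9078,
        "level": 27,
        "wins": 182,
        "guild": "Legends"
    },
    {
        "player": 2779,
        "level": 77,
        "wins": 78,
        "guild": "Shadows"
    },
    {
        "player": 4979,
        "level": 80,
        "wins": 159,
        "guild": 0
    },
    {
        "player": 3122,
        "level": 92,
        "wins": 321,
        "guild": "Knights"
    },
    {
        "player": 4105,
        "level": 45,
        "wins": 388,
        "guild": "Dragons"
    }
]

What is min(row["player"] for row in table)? 1325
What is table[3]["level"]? 80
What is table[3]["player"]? 4979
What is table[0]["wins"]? 74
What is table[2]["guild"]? "Shadows"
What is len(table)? 6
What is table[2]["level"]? 77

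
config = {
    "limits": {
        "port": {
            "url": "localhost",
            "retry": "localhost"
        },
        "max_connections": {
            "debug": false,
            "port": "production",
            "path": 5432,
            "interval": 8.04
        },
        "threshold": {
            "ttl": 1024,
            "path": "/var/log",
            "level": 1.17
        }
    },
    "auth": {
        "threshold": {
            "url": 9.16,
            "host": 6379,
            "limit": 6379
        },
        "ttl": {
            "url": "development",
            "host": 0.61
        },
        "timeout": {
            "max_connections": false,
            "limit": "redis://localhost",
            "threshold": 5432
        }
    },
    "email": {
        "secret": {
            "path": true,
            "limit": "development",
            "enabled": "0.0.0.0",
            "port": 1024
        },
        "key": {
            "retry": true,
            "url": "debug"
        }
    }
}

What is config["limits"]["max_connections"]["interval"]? 8.04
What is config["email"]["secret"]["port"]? 1024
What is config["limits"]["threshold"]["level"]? 1.17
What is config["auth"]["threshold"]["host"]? 6379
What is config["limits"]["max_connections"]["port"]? "production"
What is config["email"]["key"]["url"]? "debug"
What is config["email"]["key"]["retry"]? True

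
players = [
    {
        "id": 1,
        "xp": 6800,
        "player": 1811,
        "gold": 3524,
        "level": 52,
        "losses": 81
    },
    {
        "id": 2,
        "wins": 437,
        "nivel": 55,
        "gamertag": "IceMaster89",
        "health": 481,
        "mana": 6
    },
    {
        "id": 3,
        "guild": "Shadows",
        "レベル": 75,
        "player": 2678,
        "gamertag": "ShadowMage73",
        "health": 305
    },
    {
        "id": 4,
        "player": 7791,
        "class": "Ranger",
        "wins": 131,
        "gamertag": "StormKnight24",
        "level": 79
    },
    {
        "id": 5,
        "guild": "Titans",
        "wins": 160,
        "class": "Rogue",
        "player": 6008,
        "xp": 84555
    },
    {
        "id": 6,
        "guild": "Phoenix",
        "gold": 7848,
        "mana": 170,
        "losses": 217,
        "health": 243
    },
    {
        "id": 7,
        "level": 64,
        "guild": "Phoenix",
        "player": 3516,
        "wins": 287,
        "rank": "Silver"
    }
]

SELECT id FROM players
[1, 2, 3, 4, 5, 6, 7]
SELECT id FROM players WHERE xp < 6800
[]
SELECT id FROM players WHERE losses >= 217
[6]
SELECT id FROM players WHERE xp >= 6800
[1, 5]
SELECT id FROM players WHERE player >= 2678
[3, 4, 5, 7]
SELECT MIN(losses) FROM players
81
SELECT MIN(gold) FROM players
3524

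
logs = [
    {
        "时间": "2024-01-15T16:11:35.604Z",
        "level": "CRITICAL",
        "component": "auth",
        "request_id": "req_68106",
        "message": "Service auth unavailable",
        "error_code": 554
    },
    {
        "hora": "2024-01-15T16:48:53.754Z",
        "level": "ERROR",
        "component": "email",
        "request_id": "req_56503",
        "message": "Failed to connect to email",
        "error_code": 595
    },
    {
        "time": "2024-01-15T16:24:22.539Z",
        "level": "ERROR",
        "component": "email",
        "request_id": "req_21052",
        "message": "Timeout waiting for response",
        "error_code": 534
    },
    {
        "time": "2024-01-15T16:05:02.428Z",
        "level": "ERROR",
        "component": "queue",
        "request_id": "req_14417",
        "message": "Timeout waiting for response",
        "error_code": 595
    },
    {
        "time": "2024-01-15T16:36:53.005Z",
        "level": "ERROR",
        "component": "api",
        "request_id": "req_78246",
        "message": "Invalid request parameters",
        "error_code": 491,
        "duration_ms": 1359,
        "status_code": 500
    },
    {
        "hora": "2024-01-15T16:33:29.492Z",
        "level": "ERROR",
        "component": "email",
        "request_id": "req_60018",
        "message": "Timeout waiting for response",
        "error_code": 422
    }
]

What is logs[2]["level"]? "ERROR"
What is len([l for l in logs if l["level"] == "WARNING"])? 0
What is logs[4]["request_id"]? "req_78246"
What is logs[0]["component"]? "auth"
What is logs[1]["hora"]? "2024-01-15T16:48:53.754Z"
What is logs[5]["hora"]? "2024-01-15T16:33:29.492Z"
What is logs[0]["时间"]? "2024-01-15T16:11:35.604Z"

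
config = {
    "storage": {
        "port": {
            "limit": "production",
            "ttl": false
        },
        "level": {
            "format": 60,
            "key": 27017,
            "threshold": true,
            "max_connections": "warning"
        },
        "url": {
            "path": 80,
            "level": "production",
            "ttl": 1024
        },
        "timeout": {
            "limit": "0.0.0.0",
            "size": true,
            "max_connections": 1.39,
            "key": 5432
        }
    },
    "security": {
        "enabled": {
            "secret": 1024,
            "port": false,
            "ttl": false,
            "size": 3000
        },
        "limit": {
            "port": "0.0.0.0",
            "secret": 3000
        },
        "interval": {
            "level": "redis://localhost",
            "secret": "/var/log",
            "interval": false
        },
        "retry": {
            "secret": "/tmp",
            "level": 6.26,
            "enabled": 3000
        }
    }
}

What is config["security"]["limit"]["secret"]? 3000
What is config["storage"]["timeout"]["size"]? True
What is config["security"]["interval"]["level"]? "redis://localhost"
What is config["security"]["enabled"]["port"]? False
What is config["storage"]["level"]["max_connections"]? "warning"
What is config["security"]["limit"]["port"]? "0.0.0.0"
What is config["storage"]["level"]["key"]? 27017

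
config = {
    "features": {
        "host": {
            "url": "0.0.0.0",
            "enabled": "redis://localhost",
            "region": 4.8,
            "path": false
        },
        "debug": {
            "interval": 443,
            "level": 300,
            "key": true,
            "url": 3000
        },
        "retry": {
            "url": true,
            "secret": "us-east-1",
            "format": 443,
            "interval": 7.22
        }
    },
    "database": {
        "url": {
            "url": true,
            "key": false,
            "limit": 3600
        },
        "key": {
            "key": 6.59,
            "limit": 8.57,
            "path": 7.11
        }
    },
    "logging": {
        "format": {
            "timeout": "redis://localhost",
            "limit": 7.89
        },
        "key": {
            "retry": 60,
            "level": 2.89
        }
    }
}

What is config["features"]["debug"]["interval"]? 443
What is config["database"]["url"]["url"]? True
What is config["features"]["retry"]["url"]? True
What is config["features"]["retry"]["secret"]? "us-east-1"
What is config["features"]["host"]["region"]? 4.8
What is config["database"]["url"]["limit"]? 3600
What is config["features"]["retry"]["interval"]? 7.22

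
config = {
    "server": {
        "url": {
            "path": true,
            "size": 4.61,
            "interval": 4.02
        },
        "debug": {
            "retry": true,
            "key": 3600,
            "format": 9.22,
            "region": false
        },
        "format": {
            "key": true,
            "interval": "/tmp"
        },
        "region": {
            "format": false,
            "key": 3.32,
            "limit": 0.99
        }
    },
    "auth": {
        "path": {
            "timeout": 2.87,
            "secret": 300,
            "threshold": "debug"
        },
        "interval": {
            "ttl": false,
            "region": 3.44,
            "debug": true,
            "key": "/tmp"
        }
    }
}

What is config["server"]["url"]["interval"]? 4.02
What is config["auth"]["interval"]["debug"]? True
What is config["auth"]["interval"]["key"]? "/tmp"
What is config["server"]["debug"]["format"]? 9.22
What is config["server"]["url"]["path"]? True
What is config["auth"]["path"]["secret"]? 300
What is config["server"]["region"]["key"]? 3.32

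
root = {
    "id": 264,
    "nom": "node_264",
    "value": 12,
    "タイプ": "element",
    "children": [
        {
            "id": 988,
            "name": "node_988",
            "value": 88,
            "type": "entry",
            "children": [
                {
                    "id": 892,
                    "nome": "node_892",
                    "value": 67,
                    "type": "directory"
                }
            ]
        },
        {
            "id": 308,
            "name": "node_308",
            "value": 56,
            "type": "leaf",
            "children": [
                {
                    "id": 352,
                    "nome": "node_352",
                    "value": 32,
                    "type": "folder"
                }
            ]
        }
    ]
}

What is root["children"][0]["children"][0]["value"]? 67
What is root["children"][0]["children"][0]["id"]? 892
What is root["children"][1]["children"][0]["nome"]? "node_352"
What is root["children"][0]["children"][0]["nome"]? "node_892"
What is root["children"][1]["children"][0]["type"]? "folder"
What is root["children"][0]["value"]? 88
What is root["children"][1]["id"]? 308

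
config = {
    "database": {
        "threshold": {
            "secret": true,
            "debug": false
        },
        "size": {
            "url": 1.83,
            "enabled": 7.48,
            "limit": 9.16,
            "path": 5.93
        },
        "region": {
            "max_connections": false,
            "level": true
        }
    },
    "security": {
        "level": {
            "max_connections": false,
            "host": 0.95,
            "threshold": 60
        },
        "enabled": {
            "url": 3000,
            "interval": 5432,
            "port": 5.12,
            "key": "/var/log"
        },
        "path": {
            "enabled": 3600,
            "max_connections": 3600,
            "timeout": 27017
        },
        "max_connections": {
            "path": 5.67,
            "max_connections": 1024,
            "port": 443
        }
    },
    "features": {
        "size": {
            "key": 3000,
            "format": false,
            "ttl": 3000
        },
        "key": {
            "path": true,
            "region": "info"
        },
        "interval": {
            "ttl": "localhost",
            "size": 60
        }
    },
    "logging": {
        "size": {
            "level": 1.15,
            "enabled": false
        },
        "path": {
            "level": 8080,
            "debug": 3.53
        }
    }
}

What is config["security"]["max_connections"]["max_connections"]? 1024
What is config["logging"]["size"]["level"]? 1.15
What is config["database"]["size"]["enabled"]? 7.48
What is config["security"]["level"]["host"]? 0.95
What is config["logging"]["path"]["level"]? 8080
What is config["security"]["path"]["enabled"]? 3600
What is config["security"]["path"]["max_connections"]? 3600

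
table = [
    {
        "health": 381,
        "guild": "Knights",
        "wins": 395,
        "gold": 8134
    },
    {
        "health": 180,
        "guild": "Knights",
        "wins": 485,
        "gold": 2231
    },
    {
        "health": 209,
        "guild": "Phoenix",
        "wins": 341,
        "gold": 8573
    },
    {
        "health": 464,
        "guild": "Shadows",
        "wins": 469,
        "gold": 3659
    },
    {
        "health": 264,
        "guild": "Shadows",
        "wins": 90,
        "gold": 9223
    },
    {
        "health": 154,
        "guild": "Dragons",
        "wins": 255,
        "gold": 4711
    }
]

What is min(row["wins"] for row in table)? 90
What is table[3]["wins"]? 469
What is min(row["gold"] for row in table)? 2231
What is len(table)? 6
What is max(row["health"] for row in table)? 464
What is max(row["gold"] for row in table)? 9223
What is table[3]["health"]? 464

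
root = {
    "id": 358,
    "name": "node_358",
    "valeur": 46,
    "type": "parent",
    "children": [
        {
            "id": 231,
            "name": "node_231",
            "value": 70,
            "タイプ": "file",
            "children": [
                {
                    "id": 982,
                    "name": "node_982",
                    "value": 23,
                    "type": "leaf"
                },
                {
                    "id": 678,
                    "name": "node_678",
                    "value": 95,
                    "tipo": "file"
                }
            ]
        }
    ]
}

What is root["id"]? 358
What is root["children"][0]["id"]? 231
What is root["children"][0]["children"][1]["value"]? 95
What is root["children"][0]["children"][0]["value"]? 23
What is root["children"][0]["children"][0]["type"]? "leaf"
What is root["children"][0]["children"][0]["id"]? 982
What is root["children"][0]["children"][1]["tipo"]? "file"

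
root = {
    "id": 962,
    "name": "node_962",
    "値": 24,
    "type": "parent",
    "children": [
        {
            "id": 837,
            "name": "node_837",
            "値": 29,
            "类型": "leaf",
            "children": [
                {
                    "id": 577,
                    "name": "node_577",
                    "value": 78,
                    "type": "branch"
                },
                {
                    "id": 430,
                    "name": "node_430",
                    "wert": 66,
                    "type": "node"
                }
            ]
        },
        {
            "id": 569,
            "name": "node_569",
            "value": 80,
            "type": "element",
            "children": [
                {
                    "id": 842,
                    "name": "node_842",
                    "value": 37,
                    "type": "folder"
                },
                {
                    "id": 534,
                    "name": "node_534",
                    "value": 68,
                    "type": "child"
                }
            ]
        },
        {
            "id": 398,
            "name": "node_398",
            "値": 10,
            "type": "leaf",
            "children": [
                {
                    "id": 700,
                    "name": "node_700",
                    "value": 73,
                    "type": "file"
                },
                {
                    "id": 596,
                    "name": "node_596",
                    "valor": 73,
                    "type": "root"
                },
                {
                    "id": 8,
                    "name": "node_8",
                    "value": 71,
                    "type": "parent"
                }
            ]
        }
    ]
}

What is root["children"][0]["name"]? "node_837"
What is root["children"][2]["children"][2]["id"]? 8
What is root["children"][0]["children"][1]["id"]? 430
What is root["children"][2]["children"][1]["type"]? "root"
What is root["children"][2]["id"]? 398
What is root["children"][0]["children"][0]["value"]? 78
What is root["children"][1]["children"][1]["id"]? 534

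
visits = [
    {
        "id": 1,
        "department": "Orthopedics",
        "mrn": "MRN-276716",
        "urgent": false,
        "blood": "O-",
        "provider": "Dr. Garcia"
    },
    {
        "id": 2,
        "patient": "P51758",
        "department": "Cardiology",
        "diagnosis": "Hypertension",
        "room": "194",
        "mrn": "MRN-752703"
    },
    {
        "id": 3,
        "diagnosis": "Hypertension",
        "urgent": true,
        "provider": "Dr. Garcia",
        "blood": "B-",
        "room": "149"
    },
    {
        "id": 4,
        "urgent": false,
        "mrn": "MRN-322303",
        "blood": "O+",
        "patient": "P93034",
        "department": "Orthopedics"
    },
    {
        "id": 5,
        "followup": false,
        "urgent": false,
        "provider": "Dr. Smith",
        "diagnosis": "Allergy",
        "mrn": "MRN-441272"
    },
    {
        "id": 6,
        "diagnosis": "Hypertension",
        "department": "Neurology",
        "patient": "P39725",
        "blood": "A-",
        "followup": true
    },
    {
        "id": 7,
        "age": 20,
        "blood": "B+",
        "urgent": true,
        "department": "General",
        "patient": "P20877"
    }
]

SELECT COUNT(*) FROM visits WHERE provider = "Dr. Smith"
1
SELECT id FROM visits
[1, 2, 3, 4, 5, 6, 7]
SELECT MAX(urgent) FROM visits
True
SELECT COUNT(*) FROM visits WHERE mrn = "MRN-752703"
1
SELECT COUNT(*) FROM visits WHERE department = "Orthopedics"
2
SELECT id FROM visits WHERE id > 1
[2, 3, 4, 5, 6, 7]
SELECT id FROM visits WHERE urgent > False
[3, 7]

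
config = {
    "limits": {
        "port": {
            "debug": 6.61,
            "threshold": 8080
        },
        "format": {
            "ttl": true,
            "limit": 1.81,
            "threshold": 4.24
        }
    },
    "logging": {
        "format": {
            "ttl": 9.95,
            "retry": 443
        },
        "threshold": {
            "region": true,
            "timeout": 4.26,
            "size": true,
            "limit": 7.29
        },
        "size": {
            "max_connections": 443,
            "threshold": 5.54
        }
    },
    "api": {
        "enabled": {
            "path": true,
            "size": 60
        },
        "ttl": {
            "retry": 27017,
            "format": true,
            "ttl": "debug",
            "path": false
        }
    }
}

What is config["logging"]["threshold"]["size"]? True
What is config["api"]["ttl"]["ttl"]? "debug"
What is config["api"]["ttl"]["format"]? True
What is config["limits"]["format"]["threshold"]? 4.24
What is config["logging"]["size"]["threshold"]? 5.54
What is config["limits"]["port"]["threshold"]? 8080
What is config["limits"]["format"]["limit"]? 1.81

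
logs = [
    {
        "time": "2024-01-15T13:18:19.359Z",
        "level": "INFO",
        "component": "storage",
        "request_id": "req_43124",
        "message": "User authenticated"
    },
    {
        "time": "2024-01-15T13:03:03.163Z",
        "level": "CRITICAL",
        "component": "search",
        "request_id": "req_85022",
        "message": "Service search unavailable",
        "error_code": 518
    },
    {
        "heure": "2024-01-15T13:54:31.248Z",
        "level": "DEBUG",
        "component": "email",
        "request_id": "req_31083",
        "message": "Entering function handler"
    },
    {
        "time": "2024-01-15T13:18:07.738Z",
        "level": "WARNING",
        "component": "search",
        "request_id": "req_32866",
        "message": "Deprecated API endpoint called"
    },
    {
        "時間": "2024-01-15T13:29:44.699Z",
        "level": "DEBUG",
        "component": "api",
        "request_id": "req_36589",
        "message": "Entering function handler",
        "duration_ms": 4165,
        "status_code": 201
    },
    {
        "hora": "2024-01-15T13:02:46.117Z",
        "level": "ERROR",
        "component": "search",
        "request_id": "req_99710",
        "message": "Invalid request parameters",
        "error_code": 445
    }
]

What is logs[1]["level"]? "CRITICAL"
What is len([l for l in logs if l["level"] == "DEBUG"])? 2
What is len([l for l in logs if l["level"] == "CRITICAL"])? 1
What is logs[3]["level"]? "WARNING"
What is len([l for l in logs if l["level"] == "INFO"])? 1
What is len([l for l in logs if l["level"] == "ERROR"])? 1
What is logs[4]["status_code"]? 201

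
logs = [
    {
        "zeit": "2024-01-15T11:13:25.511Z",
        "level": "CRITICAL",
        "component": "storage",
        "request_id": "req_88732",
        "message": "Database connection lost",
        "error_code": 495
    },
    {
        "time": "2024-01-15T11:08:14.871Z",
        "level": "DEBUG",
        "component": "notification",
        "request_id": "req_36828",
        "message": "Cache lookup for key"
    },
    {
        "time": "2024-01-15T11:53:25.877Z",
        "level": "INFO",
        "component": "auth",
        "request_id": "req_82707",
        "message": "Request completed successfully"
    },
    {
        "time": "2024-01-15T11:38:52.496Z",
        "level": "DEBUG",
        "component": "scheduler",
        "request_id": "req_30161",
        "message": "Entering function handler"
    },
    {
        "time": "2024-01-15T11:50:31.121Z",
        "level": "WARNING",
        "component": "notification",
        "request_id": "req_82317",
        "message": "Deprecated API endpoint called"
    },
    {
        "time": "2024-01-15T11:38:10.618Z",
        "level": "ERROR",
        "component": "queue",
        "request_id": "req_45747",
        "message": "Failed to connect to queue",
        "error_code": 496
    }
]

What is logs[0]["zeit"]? "2024-01-15T11:13:25.511Z"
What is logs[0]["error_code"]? 495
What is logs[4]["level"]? "WARNING"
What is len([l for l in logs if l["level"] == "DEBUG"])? 2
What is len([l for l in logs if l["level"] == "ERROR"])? 1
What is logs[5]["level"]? "ERROR"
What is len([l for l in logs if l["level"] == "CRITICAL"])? 1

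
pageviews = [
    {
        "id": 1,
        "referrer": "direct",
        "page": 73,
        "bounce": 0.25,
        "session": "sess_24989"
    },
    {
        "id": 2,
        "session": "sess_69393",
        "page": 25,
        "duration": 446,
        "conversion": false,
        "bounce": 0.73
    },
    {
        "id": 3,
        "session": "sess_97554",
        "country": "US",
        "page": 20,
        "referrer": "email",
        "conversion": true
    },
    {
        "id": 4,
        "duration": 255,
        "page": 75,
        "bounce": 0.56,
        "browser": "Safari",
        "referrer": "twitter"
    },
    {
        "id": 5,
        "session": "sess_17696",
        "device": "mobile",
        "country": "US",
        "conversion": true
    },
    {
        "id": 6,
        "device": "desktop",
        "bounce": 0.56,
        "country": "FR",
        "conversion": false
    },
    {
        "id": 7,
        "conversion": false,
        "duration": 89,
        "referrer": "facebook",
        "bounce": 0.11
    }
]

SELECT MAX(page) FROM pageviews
75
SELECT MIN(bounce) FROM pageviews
0.11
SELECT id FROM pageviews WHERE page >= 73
[1, 4]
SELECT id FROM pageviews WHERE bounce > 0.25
[2, 4, 6]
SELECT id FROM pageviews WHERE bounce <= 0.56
[1, 4, 6, 7]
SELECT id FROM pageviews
[1, 2, 3, 4, 5, 6, 7]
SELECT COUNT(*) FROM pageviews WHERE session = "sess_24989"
1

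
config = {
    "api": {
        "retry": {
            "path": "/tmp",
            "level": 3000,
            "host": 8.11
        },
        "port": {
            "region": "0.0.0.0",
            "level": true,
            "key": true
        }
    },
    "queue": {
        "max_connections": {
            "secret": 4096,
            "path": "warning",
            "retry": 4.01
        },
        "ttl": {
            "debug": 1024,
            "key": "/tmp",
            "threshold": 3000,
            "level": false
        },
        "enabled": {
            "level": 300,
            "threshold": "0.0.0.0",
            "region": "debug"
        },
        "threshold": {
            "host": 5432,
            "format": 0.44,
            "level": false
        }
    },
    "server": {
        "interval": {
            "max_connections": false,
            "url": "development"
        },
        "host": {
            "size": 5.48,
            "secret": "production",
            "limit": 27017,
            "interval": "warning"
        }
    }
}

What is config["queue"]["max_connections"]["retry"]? 4.01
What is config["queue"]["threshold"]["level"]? False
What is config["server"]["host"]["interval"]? "warning"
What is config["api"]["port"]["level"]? True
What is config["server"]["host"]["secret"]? "production"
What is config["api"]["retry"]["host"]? 8.11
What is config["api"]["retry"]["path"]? "/tmp"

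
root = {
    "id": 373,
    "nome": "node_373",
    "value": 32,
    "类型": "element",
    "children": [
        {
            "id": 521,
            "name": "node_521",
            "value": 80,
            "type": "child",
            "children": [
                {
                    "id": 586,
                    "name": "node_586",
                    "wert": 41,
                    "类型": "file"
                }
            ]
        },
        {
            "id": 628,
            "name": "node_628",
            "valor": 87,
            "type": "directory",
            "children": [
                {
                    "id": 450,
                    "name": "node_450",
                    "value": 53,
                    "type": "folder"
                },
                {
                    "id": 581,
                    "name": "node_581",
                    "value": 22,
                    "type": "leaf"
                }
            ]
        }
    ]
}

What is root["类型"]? "element"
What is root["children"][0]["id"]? 521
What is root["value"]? 32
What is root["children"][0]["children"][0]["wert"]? 41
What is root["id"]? 373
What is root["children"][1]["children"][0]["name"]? "node_450"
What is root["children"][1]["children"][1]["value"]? 22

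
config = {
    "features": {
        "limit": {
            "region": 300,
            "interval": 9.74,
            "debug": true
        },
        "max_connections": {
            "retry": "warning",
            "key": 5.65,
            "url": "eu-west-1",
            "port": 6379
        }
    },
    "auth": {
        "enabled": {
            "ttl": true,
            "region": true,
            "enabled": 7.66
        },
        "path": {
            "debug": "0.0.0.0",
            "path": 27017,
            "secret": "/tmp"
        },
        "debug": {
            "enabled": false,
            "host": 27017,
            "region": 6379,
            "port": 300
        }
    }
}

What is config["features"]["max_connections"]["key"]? 5.65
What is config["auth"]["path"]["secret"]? "/tmp"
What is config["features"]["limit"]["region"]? 300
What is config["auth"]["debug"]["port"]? 300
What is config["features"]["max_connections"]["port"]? 6379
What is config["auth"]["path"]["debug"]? "0.0.0.0"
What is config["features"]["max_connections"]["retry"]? "warning"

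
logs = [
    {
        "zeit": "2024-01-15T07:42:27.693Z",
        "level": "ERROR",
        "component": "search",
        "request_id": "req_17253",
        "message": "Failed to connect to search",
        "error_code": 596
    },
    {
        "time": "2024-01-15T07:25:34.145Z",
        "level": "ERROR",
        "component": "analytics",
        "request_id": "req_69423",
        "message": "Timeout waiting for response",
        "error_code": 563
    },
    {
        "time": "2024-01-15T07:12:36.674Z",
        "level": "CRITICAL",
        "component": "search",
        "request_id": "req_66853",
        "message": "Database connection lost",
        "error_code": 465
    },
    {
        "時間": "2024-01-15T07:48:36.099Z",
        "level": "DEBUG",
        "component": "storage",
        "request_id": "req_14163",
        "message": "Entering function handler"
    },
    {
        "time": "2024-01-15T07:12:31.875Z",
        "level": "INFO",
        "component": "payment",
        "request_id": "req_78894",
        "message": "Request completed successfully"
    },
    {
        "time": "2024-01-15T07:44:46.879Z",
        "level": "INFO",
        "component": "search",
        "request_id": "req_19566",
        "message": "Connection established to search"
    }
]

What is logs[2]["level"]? "CRITICAL"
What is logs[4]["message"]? "Request completed successfully"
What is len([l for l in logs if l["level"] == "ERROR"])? 2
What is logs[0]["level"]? "ERROR"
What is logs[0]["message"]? "Failed to connect to search"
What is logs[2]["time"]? "2024-01-15T07:12:36.674Z"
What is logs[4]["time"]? "2024-01-15T07:12:31.875Z"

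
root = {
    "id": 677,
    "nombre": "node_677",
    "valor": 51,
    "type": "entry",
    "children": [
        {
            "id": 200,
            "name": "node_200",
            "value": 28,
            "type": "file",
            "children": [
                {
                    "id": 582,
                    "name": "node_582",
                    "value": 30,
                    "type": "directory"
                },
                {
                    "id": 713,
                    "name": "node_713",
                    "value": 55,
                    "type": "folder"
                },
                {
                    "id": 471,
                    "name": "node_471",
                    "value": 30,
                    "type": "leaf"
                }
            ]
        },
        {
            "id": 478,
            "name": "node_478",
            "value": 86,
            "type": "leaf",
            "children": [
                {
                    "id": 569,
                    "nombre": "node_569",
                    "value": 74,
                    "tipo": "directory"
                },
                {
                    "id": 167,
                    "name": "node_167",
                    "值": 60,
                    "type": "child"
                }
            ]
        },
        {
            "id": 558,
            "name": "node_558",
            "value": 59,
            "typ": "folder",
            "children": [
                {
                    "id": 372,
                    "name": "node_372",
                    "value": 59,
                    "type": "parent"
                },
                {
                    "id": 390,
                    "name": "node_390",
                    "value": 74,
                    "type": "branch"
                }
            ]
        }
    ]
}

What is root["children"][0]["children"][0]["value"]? 30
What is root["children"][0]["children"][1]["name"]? "node_713"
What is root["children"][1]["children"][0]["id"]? 569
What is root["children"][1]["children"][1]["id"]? 167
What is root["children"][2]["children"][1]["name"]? "node_390"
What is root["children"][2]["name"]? "node_558"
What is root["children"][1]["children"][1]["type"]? "child"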